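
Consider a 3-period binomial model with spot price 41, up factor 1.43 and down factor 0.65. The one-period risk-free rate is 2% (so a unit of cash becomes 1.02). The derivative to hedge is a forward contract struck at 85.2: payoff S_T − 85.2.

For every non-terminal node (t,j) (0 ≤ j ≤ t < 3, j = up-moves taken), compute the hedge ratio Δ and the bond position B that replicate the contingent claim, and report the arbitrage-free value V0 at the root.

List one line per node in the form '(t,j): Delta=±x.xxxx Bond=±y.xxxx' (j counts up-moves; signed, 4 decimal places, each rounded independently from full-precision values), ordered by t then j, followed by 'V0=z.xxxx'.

(0,0): Delta=1.0000 Bond=-80.2859
(1,0): Delta=1.0000 Bond=-81.8916
(1,1): Delta=1.0000 Bond=-81.8916
(2,0): Delta=1.0000 Bond=-83.5294
(2,1): Delta=1.0000 Bond=-83.5294
(2,2): Delta=1.0000 Bond=-83.5294
V0=-39.2859

Risk-neutral probability p* = (R−d)/(u−d) = (1.02−0.65)/(1.43−0.65) = 0.4744.
Terminal values V(3,·): V(3,0)=-73.9404, V(3,1)=-60.4288, V(3,2)=-30.7034, V(3,3)=34.6925
Node (2,0) S=17.3225: V=(p*·-60.4288+(1−p*)·-73.9404)/1.02=-66.2069; Δ=(-60.4288−-73.9404)/(24.7712−11.2596)=1.0000; B=V−Δ·S=-83.5294
Node (2,1) S=38.1095: V=(p*·-30.7034+(1−p*)·-60.4288)/1.02=-45.4199; Δ=(-30.7034−-60.4288)/(54.4966−24.7712)=1.0000; B=V−Δ·S=-83.5294
Node (2,2) S=83.8409: V=(p*·34.6925+(1−p*)·-30.7034)/1.02=0.3115; Δ=(34.6925−-30.7034)/(119.8925−54.4966)=1.0000; B=V−Δ·S=-83.5294
Node (1,0) S=26.6500: V=(p*·-45.4199+(1−p*)·-66.2069)/1.02=-55.2416; Δ=(-45.4199−-66.2069)/(38.1095−17.3225)=1.0000; B=V−Δ·S=-81.8916
Node (1,1) S=58.6300: V=(p*·0.3115+(1−p*)·-45.4199)/1.02=-23.2616; Δ=(0.3115−-45.4199)/(83.8409−38.1095)=1.0000; B=V−Δ·S=-81.8916
Node (0,0) S=41.0000: V=(p*·-23.2616+(1−p*)·-55.2416)/1.02=-39.2859; Δ=(-23.2616−-55.2416)/(58.6300−26.6500)=1.0000; B=V−Δ·S=-80.2859
Check: Δ(0,0)·S0 + B(0,0) = -39.2859 = V0.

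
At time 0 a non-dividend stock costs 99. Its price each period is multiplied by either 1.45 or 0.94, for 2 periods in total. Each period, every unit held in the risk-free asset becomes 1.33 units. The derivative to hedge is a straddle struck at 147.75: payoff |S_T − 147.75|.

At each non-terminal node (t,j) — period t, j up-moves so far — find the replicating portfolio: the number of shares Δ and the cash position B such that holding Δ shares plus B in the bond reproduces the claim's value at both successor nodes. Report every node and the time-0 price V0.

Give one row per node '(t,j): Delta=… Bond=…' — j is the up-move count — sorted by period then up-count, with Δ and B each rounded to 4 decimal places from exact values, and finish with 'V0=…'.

(0,0): Delta=0.3756 Bond=-12.7229
(1,0): Delta=-1.0000 Bond=111.0902
(1,1): Delta=0.6500 Bond=-56.3096
V0=24.4597

The replicating-portfolio and risk-neutral prices coincide; use p* = (1.33−0.94)/(1.45−0.94) = 0.7647 for the latter.
Payoff layer (t=2): V(2,0)=60.2736, V(2,1)=12.8130, V(2,2)=60.3975
  t=1,j=0: stock 93.0600 → up 134.9370 (V=12.8130), down 87.4764 (V=60.2736). Price 18.0302; hedge Δ=-1.0000, bond B=111.0902.
  t=1,j=1: stock 143.5500 → up 208.1475 (V=60.3975), down 134.9370 (V=12.8130). Price 36.9933; hedge Δ=0.6500, bond B=-56.3096.
  t=0,j=0: stock 99.0000 → up 143.5500 (V=36.9933), down 93.0600 (V=18.0302). Price 24.4597; hedge Δ=0.3756, bond B=-12.7229.
Each (Δ,B) replicates both successor values, so the strategy is self-financing and V0 is arbitrage-free.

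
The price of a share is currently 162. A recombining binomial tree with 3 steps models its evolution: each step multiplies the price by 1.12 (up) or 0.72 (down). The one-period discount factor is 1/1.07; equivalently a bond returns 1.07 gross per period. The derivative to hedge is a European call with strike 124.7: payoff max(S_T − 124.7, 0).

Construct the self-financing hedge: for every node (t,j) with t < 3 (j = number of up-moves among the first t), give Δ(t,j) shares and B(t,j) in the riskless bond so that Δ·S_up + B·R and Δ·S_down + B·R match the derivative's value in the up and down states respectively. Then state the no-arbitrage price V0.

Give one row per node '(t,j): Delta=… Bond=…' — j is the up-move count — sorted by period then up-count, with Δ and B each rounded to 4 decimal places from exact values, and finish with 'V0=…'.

(0,0): Delta=0.9026 Bond=-84.8816
(1,0): Delta=0.3788 Bond=-29.7326
(1,1): Delta=0.9507 Bond=-99.5506
(2,0): Delta=0.0000 Bond=0.0000
(2,1): Delta=0.4136 Bond=-36.3587
(2,2): Delta=1.0000 Bond=-116.5421
V0=61.3360

No-arbitrage ⇒ martingale measure with p* = (R−d)/(u−d) = 0.8750.
Terminal values V(3,·): V(3,0)=0.0000, V(3,1)=0.0000, V(3,2)=21.6132, V(3,3)=102.8983
Node (2,0) S=83.9808: V=(p*·0.0000+(1−p*)·0.0000)/1.07=0.0000; Δ=(0.0000−0.0000)/(94.0585−60.4662)=0.0000; B=V−Δ·S=0.0000
Node (2,1) S=130.6368: V=(p*·21.6132+(1−p*)·0.0000)/1.07=17.6744; Δ=(21.6132−0.0000)/(146.3132−94.0585)=0.4136; B=V−Δ·S=-36.3587
Node (2,2) S=203.2128: V=(p*·102.8983+(1−p*)·21.6132)/1.07=86.6707; Δ=(102.8983−21.6132)/(227.5983−146.3132)=1.0000; B=V−Δ·S=-116.5421
Node (1,0) S=116.6400: V=(p*·17.6744+(1−p*)·0.0000)/1.07=14.4533; Δ=(17.6744−0.0000)/(130.6368−83.9808)=0.3788; B=V−Δ·S=-29.7326
Node (1,1) S=181.4400: V=(p*·86.6707+(1−p*)·17.6744)/1.07=72.9404; Δ=(86.6707−17.6744)/(203.2128−130.6368)=0.9507; B=V−Δ·S=-99.5506
Node (0,0) S=162.0000: V=(p*·72.9404+(1−p*)·14.4533)/1.07=61.3360; Δ=(72.9404−14.4533)/(181.4400−116.6400)=0.9026; B=V−Δ·S=-84.8816
The time-0 hedge costs 61.3360, which is the no-arbitrage price.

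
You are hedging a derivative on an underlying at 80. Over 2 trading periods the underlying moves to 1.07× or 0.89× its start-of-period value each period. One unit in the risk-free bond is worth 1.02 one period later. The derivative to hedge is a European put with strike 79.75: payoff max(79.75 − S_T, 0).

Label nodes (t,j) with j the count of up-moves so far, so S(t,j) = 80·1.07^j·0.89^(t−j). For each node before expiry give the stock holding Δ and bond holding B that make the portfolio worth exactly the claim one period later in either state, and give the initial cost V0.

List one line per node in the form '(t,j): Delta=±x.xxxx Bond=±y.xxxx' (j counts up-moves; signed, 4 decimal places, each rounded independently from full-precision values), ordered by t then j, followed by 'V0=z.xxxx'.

(0,0): Delta=-0.4177 Bond=36.0077
(1,0): Delta=-1.0000 Bond=78.1863
(1,1): Delta=-0.2314 Bond=20.7822
V0=2.5902

Since d<R<u, set p* = (R−d)/(u−d) = 0.7222; price each node as the discounted p*-expectation of its children.
At expiry t=2: V(2,0)=16.3820, V(2,1)=3.5660, V(2,2)=0.0000
  t=1,j=0: stock 71.2000 → up 76.1840 (V=3.5660), down 63.3680 (V=16.3820). Price 6.9863; hedge Δ=-1.0000, bond B=78.1863.
  t=1,j=1: stock 85.6000 → up 91.5920 (V=0.0000), down 76.1840 (V=3.5660). Price 0.9711; hedge Δ=-0.2314, bond B=20.7822.
  t=0,j=0: stock 80.0000 → up 85.6000 (V=0.9711), down 71.2000 (V=6.9863). Price 2.5902; hedge Δ=-0.4177, bond B=36.0077.
Check: Δ(0,0)·S0 + B(0,0) = 2.5902 = V0.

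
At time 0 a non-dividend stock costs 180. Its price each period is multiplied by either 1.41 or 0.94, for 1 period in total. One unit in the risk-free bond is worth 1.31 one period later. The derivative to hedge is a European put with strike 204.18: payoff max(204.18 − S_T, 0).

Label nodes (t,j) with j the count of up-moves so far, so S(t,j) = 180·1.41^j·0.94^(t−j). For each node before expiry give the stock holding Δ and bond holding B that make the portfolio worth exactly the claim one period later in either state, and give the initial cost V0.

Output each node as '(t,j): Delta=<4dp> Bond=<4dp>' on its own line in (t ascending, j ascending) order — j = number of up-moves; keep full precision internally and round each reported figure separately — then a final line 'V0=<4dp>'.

Under the risk-neutral measure, an up-move has probability p* = (R−d)/(u−d) = 0.7872 and values discount at R = 1.31.
Terminal values V(1,·): V(1,0)=34.9800, V(1,1)=0.0000
(0,0): S=180.0000. Δ = (V_up−V_dn)/(S_up−S_dn) = (0.0000−34.9800)/(253.8000−169.2000) = -0.4135. V = [p*·0.0000 + (1−p*)·34.9800]/1.31 = 5.6813. B = V − Δ·S = 80.1069.
The time-0 hedge costs 5.6813, which is the no-arbitrage price.

(0,0): Delta=-0.4135 Bond=80.1069
V0=5.6813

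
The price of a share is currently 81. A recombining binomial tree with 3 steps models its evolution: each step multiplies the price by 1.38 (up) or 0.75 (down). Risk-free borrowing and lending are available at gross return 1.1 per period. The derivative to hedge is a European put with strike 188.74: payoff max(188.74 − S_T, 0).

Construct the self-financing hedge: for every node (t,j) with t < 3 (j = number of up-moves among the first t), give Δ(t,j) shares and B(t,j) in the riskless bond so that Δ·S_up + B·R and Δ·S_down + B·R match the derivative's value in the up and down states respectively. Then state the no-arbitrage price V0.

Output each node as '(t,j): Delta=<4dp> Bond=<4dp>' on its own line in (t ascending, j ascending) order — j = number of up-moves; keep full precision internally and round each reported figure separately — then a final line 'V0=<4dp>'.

The replicating-portfolio and risk-neutral prices coincide; use p* = (1.1−0.75)/(1.38−0.75) = 0.5556 for the latter.
Terminal values V(3,·): V(3,0)=154.5681, V(3,1)=125.8638, V(3,2)=73.0477, V(3,3)=0.0000
Node (2,0) S=45.5625: V=(p*·125.8638+(1−p*)·154.5681)/1.1=126.0193; Δ=(125.8638−154.5681)/(62.8762−34.1719)=-1.0000; B=V−Δ·S=171.5818
Node (2,1) S=83.8350: V=(p*·73.0477+(1−p*)·125.8638)/1.1=87.7468; Δ=(73.0477−125.8638)/(115.6923−62.8762)=-1.0000; B=V−Δ·S=171.5818
Node (2,2) S=154.2564: V=(p*·0.0000+(1−p*)·73.0477)/1.1=29.5142; Δ=(0.0000−73.0477)/(212.8738−115.6923)=-0.7517; B=V−Δ·S=145.4630
Node (1,0) S=60.7500: V=(p*·87.7468+(1−p*)·126.0193)/1.1=95.2335; Δ=(87.7468−126.0193)/(83.8350−45.5625)=-1.0000; B=V−Δ·S=155.9835
Node (1,1) S=111.7800: V=(p*·29.5142+(1−p*)·87.7468)/1.1=50.3594; Δ=(29.5142−87.7468)/(154.2564−83.8350)=-0.8269; B=V−Δ·S=142.7921
Node (0,0) S=81.0000: V=(p*·50.3594+(1−p*)·95.2335)/1.1=63.9122; Δ=(50.3594−95.2335)/(111.7800−60.7500)=-0.8794; B=V−Δ·S=135.1409
Root portfolio cost Δ·81+B reproduces V0=63.9122.

(0,0): Delta=-0.8794 Bond=135.1409
(1,0): Delta=-1.0000 Bond=155.9835
(1,1): Delta=-0.8269 Bond=142.7921
(2,0): Delta=-1.0000 Bond=171.5818
(2,1): Delta=-1.0000 Bond=171.5818
(2,2): Delta=-0.7517 Bond=145.4630
V0=63.9122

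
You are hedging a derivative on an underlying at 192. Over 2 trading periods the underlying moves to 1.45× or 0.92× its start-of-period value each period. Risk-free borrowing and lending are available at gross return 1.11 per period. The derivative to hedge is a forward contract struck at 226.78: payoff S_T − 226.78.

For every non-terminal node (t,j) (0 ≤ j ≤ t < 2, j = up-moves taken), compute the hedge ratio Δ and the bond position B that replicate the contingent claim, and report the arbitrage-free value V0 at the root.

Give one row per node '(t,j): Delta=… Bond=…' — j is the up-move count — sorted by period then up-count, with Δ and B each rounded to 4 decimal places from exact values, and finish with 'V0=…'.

(0,0): Delta=1.0000 Bond=-184.0597
(1,0): Delta=1.0000 Bond=-204.3063
(1,1): Delta=1.0000 Bond=-204.3063
V0=7.9403

Risk-neutral probability p* = (R−d)/(u−d) = (1.11−0.92)/(1.45−0.92) = 0.3585.
At expiry t=2: V(2,0)=-64.2712, V(2,1)=29.3480, V(2,2)=176.9000
Node (1,0) S=176.6400: V=(p*·29.3480+(1−p*)·-64.2712)/1.11=-27.6663; Δ=(29.3480−-64.2712)/(256.1280−162.5088)=1.0000; B=V−Δ·S=-204.3063
Node (1,1) S=278.4000: V=(p*·176.9000+(1−p*)·29.3480)/1.11=74.0937; Δ=(176.9000−29.3480)/(403.6800−256.1280)=1.0000; B=V−Δ·S=-204.3063
Node (0,0) S=192.0000: V=(p*·74.0937+(1−p*)·-27.6663)/1.11=7.9403; Δ=(74.0937−-27.6663)/(278.4000−176.6400)=1.0000; B=V−Δ·S=-184.0597
Root portfolio cost Δ·192+B reproduces V0=7.9403.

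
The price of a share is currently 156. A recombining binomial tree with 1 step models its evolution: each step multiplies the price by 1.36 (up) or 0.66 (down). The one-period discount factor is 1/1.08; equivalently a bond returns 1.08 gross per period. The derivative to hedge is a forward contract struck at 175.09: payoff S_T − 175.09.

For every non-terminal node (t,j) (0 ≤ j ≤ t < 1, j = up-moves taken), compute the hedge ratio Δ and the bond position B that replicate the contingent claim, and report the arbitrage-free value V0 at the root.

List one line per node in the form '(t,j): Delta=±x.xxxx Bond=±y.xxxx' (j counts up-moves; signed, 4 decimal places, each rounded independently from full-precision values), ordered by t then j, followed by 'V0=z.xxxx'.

The replicating-portfolio and risk-neutral prices coincide; use p* = (1.08−0.66)/(1.36−0.66) = 0.6000 for the latter.
Terminal payoffs: V(1,0)=-72.1300, V(1,1)=37.0700
Node (0,0) S=156.0000: V=(p*·37.0700+(1−p*)·-72.1300)/1.08=-6.1204; Δ=(37.0700−-72.1300)/(212.1600−102.9600)=1.0000; B=V−Δ·S=-162.1204
Check: Δ(0,0)·S0 + B(0,0) = -6.1204 = V0.

(0,0): Delta=1.0000 Bond=-162.1204
V0=-6.1204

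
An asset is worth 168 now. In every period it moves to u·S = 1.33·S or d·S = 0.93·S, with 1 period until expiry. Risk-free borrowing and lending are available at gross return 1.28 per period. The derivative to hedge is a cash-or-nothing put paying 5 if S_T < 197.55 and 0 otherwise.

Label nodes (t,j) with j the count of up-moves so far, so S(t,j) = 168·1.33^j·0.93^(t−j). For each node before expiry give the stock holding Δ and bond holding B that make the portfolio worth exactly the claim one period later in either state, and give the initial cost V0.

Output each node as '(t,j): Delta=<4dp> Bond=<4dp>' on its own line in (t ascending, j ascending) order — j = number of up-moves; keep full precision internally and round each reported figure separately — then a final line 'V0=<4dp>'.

Under the risk-neutral measure, an up-move has probability p* = (R−d)/(u−d) = 0.8750 and values discount at R = 1.28.
Terminal payoffs: V(1,0)=5.0000, V(1,1)=0.0000
  t=0,j=0: stock 168.0000 → up 223.4400 (V=0.0000), down 156.2400 (V=5.0000). Price 0.4883; hedge Δ=-0.0744, bond B=12.9883.
Each (Δ,B) replicates both successor values, so the strategy is self-financing and V0 is arbitrage-free.

(0,0): Delta=-0.0744 Bond=12.9883
V0=0.4883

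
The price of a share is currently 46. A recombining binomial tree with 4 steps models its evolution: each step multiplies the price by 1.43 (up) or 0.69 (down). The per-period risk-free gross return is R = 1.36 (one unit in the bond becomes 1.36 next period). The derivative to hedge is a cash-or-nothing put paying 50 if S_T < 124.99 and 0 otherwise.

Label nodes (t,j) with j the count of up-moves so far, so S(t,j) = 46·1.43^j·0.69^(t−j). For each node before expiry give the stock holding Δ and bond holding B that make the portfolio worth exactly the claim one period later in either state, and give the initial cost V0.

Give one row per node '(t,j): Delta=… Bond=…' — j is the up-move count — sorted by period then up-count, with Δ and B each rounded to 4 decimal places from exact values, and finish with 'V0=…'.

Under the risk-neutral measure, an up-move has probability p* = (R−d)/(u−d) = 0.9054 and values discount at R = 1.36.
At expiry t=4: V(4,0)=50.0000, V(4,1)=50.0000, V(4,2)=50.0000, V(4,3)=50.0000, V(4,4)=0.0000
Node (3,0) S=15.1114: V=(p*·50.0000+(1−p*)·50.0000)/1.36=36.7647; Δ=(50.0000−50.0000)/(21.6093−10.4269)=0.0000; B=V−Δ·S=36.7647
Node (3,1) S=31.3179: V=(p*·50.0000+(1−p*)·50.0000)/1.36=36.7647; Δ=(50.0000−50.0000)/(44.7845−21.6093)=0.0000; B=V−Δ·S=36.7647
Node (3,2) S=64.9051: V=(p*·50.0000+(1−p*)·50.0000)/1.36=36.7647; Δ=(50.0000−50.0000)/(92.8143−44.7845)=0.0000; B=V−Δ·S=36.7647
Node (3,3) S=134.5135: V=(p*·0.0000+(1−p*)·50.0000)/1.36=3.4777; Δ=(0.0000−50.0000)/(192.3543−92.8143)=-0.5023; B=V−Δ·S=71.0453
Node (2,0) S=21.9006: V=(p*·36.7647+(1−p*)·36.7647)/1.36=27.0329; Δ=(36.7647−36.7647)/(31.3179−15.1114)=0.0000; B=V−Δ·S=27.0329
Node (2,1) S=45.3882: V=(p*·36.7647+(1−p*)·36.7647)/1.36=27.0329; Δ=(36.7647−36.7647)/(64.9051−31.3179)=0.0000; B=V−Δ·S=27.0329
Node (2,2) S=94.0654: V=(p*·3.4777+(1−p*)·36.7647)/1.36=4.8724; Δ=(3.4777−36.7647)/(134.5135−64.9051)=-0.4782; B=V−Δ·S=49.8548
Node (1,0) S=31.7400: V=(p*·27.0329+(1−p*)·27.0329)/1.36=19.8771; Δ=(27.0329−27.0329)/(45.3882−21.9006)=0.0000; B=V−Δ·S=19.8771
Node (1,1) S=65.7800: V=(p*·4.8724+(1−p*)·27.0329)/1.36=5.1240; Δ=(4.8724−27.0329)/(94.0654−45.3882)=-0.4553; B=V−Δ·S=35.0706
Node (0,0) S=46.0000: V=(p*·5.1240+(1−p*)·19.8771)/1.36=4.7938; Δ=(5.1240−19.8771)/(65.7800−31.7400)=-0.4334; B=V−Δ·S=24.7304
Check: Δ(0,0)·S0 + B(0,0) = 4.7938 = V0.

(0,0): Delta=-0.4334 Bond=24.7304
(1,0): Delta=0.0000 Bond=19.8771
(1,1): Delta=-0.4553 Bond=35.0706
(2,0): Delta=0.0000 Bond=27.0329
(2,1): Delta=0.0000 Bond=27.0329
(2,2): Delta=-0.4782 Bond=49.8548
(3,0): Delta=0.0000 Bond=36.7647
(3,1): Delta=0.0000 Bond=36.7647
(3,2): Delta=0.0000 Bond=36.7647
(3,3): Delta=-0.5023 Bond=71.0453
V0=4.7938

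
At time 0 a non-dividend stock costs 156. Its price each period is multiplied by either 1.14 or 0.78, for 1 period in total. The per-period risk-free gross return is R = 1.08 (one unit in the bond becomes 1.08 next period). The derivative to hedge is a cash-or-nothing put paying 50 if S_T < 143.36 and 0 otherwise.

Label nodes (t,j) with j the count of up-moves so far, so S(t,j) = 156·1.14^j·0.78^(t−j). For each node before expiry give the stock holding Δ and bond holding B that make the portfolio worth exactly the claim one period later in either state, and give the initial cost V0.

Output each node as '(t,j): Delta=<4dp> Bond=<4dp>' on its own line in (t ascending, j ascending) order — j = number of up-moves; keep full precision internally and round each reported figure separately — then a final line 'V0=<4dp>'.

The replicating-portfolio and risk-neutral prices coincide; use p* = (1.08−0.78)/(1.14−0.78) = 0.8333 for the latter.
At expiry t=1: V(1,0)=50.0000, V(1,1)=0.0000
Node (0,0) S=156.0000: V=(p*·0.0000+(1−p*)·50.0000)/1.08=7.7160; Δ=(0.0000−50.0000)/(177.8400−121.6800)=-0.8903; B=V−Δ·S=146.6049
The time-0 hedge costs 7.7160, which is the no-arbitrage price.

(0,0): Delta=-0.8903 Bond=146.6049
V0=7.7160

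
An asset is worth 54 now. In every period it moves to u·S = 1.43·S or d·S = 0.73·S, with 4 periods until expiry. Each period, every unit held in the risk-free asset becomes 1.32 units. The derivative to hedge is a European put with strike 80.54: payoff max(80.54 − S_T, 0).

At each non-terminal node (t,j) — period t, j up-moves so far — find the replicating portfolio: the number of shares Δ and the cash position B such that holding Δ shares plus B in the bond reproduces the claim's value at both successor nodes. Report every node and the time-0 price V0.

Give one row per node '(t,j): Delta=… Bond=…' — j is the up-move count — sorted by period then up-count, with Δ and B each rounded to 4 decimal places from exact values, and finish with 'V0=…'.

No-arbitrage ⇒ martingale measure with p* = (R−d)/(u−d) = 0.8429.
Terminal values V(4,·): V(4,0)=65.2049, V(4,1)=50.5001, V(4,2)=21.6947, V(4,3)=0.0000, V(4,4)=0.0000
(3,0): S=21.0069. Δ = (V_up−V_dn)/(S_up−S_dn) = (50.5001−65.2049)/(30.0399−15.3351) = -1.0000. V = [p*·50.5001 + (1−p*)·65.2049]/1.32 = 40.0082. B = V − Δ·S = 61.0152.
(3,1): S=41.1505. Δ = (V_up−V_dn)/(S_up−S_dn) = (21.6947−50.5001)/(58.8453−30.0399) = -1.0000. V = [p*·21.6947 + (1−p*)·50.5001]/1.32 = 19.8646. B = V − Δ·S = 61.0152.
(3,2): S=80.6100. Δ = (V_up−V_dn)/(S_up−S_dn) = (0.0000−21.6947)/(115.2722−58.8453) = -0.3845. V = [p*·0.0000 + (1−p*)·21.6947]/1.32 = 2.5827. B = V − Δ·S = 33.5752.
(3,3): S=157.9072. Δ = (V_up−V_dn)/(S_up−S_dn) = (0.0000−0.0000)/(225.8073−115.2722) = 0.0000. V = [p*·0.0000 + (1−p*)·0.0000]/1.32 = 0.0000. B = V − Δ·S = 0.0000.
(2,0): S=28.7766. Δ = (V_up−V_dn)/(S_up−S_dn) = (19.8646−40.0082)/(41.1505−21.0069) = -1.0000. V = [p*·19.8646 + (1−p*)·40.0082]/1.32 = 17.4470. B = V − Δ·S = 46.2236.
(2,1): S=56.3706. Δ = (V_up−V_dn)/(S_up−S_dn) = (2.5827−19.8646)/(80.6100−41.1505) = -0.4380. V = [p*·2.5827 + (1−p*)·19.8646]/1.32 = 4.0140. B = V − Δ·S = 28.7024.
(2,2): S=110.4246. Δ = (V_up−V_dn)/(S_up−S_dn) = (0.0000−2.5827)/(157.9072−80.6100) = -0.0334. V = [p*·0.0000 + (1−p*)·2.5827]/1.32 = 0.3075. B = V − Δ·S = 3.9970.
(1,0): S=39.4200. Δ = (V_up−V_dn)/(S_up−S_dn) = (4.0140−17.4470)/(56.3706−28.7766) = -0.4868. V = [p*·4.0140 + (1−p*)·17.4470]/1.32 = 4.6401. B = V − Δ·S = 23.8301.
(1,1): S=77.2200. Δ = (V_up−V_dn)/(S_up−S_dn) = (0.3075−4.0140)/(110.4246−56.3706) = -0.0686. V = [p*·0.3075 + (1−p*)·4.0140]/1.32 = 0.6742. B = V − Δ·S = 5.9692.
(0,0): S=54.0000. Δ = (V_up−V_dn)/(S_up−S_dn) = (0.6742−4.6401)/(77.2200−39.4200) = -0.1049. V = [p*·0.6742 + (1−p*)·4.6401]/1.32 = 0.9829. B = V − Δ·S = 6.6484.
Check: Δ(0,0)·S0 + B(0,0) = 0.9829 = V0.

(0,0): Delta=-0.1049 Bond=6.6484
(1,0): Delta=-0.4868 Bond=23.8301
(1,1): Delta=-0.0686 Bond=5.9692
(2,0): Delta=-1.0000 Bond=46.2236
(2,1): Delta=-0.4380 Bond=28.7024
(2,2): Delta=-0.0334 Bond=3.9970
(3,0): Delta=-1.0000 Bond=61.0152
(3,1): Delta=-1.0000 Bond=61.0152
(3,2): Delta=-0.3845 Bond=33.5752
(3,3): Delta=0.0000 Bond=0.0000
V0=0.9829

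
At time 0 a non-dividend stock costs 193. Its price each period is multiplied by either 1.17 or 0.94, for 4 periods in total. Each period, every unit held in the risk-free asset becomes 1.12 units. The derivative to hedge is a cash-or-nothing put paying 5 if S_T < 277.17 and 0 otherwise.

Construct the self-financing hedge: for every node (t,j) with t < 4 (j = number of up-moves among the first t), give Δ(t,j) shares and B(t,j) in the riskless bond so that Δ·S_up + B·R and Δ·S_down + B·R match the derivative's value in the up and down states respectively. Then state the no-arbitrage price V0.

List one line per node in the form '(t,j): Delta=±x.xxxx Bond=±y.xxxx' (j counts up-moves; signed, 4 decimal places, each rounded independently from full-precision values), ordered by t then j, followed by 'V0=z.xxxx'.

(0,0): Delta=-0.0320 Bond=6.8419
(1,0): Delta=-0.0585 Bond=12.4674
(1,1): Delta=-0.0261 Bond=6.3283
(2,0): Delta=0.0000 Bond=3.9860
(2,1): Delta=-0.0716 Bond=16.7350
(2,2): Delta=-0.0160 Bond=4.4079
(3,0): Delta=0.0000 Bond=4.4643
(3,1): Delta=0.0000 Bond=4.4643
(3,2): Delta=-0.0875 Bond=22.7096
(3,3): Delta=0.0000 Bond=0.0000
V0=0.6611

No-arbitrage ⇒ martingale measure with p* = (R−d)/(u−d) = 0.7826.
Terminal values V(4,·): V(4,0)=5.0000, V(4,1)=5.0000, V(4,2)=5.0000, V(4,3)=0.0000, V(4,4)=0.0000
Node (3,0) S=160.3027: V=(p*·5.0000+(1−p*)·5.0000)/1.12=4.4643; Δ=(5.0000−5.0000)/(187.5542−150.6845)=0.0000; B=V−Δ·S=4.4643
Node (3,1) S=199.5257: V=(p*·5.0000+(1−p*)·5.0000)/1.12=4.4643; Δ=(5.0000−5.0000)/(233.4451−187.5542)=0.0000; B=V−Δ·S=4.4643
Node (3,2) S=248.3458: V=(p*·0.0000+(1−p*)·5.0000)/1.12=0.9705; Δ=(0.0000−5.0000)/(290.5646−233.4451)=-0.0875; B=V−Δ·S=22.7096
Node (3,3) S=309.1113: V=(p*·0.0000+(1−p*)·0.0000)/1.12=0.0000; Δ=(0.0000−0.0000)/(361.6602−290.5646)=0.0000; B=V−Δ·S=0.0000
Node (2,0) S=170.5348: V=(p*·4.4643+(1−p*)·4.4643)/1.12=3.9860; Δ=(4.4643−4.4643)/(199.5257−160.3027)=0.0000; B=V−Δ·S=3.9860
Node (2,1) S=212.2614: V=(p*·0.9705+(1−p*)·4.4643)/1.12=1.5447; Δ=(0.9705−4.4643)/(248.3458−199.5257)=-0.0716; B=V−Δ·S=16.7350
Node (2,2) S=264.1977: V=(p*·0.0000+(1−p*)·0.9705)/1.12=0.1884; Δ=(0.0000−0.9705)/(309.1113−248.3458)=-0.0160; B=V−Δ·S=4.4079
Node (1,0) S=181.4200: V=(p*·1.5447+(1−p*)·3.9860)/1.12=1.8530; Δ=(1.5447−3.9860)/(212.2614−170.5348)=-0.0585; B=V−Δ·S=12.4674
Node (1,1) S=225.8100: V=(p*·0.1884+(1−p*)·1.5447)/1.12=0.4314; Δ=(0.1884−1.5447)/(264.1977−212.2614)=-0.0261; B=V−Δ·S=6.3283
Node (0,0) S=193.0000: V=(p*·0.4314+(1−p*)·1.8530)/1.12=0.6611; Δ=(0.4314−1.8530)/(225.8100−181.4200)=-0.0320; B=V−Δ·S=6.8419
Root portfolio cost Δ·193+B reproduces V0=0.6611.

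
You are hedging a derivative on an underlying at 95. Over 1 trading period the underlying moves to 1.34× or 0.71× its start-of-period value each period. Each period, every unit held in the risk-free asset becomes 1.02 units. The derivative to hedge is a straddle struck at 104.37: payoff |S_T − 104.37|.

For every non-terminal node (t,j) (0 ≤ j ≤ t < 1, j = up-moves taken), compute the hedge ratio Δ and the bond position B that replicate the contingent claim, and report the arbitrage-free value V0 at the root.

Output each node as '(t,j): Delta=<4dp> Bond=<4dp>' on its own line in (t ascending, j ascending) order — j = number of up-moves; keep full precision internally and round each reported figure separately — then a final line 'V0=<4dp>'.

No-arbitrage ⇒ martingale measure with p* = (R−d)/(u−d) = 0.4921.
Payoff layer (t=1): V(1,0)=36.9200, V(1,1)=22.9300
(0,0): S=95.0000. Δ = (V_up−V_dn)/(S_up−S_dn) = (22.9300−36.9200)/(127.3000−67.4500) = -0.2338. V = [p*·22.9300 + (1−p*)·36.9200]/1.02 = 29.4471. B = V − Δ·S = 51.6534.
The time-0 hedge costs 29.4471, which is the no-arbitrage price.

(0,0): Delta=-0.2338 Bond=51.6534
V0=29.4471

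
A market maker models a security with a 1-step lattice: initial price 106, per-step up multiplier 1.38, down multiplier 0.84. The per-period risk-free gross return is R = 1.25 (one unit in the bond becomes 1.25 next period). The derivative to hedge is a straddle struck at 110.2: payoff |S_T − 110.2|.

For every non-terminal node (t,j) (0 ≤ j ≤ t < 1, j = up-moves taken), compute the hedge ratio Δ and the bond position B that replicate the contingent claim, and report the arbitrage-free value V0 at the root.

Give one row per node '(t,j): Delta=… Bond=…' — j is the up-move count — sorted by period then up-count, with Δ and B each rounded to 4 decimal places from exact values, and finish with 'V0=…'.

No-arbitrage ⇒ martingale measure with p* = (R−d)/(u−d) = 0.7593.
Terminal values V(1,·): V(1,0)=21.1600, V(1,1)=36.0800
(0,0): S=106.0000. Δ = (V_up−V_dn)/(S_up−S_dn) = (36.0800−21.1600)/(146.2800−89.0400) = 0.2607. V = [p*·36.0800 + (1−p*)·21.1600]/1.25 = 25.9905. B = V − Δ·S = -1.6391.
The time-0 hedge costs 25.9905, which is the no-arbitrage price.

(0,0): Delta=0.2607 Bond=-1.6391
V0=25.9905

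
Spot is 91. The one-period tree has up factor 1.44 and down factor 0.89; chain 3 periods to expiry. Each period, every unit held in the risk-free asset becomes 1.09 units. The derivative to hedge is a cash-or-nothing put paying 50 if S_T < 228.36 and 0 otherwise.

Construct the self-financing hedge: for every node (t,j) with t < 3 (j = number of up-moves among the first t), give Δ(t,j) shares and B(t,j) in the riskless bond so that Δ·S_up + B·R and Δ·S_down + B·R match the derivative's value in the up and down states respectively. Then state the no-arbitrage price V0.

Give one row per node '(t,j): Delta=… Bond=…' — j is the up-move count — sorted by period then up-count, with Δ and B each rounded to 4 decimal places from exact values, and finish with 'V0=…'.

Since d<R<u, set p* = (R−d)/(u−d) = 0.3636; price each node as the discounted p*-expectation of its children.
At expiry t=3: V(3,0)=50.0000, V(3,1)=50.0000, V(3,2)=50.0000, V(3,3)=0.0000
  t=2,j=0: stock 72.0811 → up 103.7968 (V=50.0000), down 64.1522 (V=50.0000). Price 45.8716; hedge Δ=0.0000, bond B=45.8716.
  t=2,j=1: stock 116.6256 → up 167.9409 (V=50.0000), down 103.7968 (V=50.0000). Price 45.8716; hedge Δ=0.0000, bond B=45.8716.
  t=2,j=2: stock 188.6976 → up 271.7245 (V=0.0000), down 167.9409 (V=50.0000). Price 29.1910; hedge Δ=-0.4818, bond B=120.1001.
  t=1,j=0: stock 80.9900 → up 116.6256 (V=45.8716), down 72.0811 (V=45.8716). Price 42.0840; hedge Δ=0.0000, bond B=42.0840.
  t=1,j=1: stock 131.0400 → up 188.6976 (V=29.1910), down 116.6256 (V=45.8716). Price 36.5192; hedge Δ=-0.2314, bond B=66.8475.
  t=0,j=0: stock 91.0000 → up 131.0400 (V=36.5192), down 80.9900 (V=42.0840). Price 36.7527; hedge Δ=-0.1112, bond B=46.8706.
Check: Δ(0,0)·S0 + B(0,0) = 36.7527 = V0.

(0,0): Delta=-0.1112 Bond=46.8706
(1,0): Delta=0.0000 Bond=42.0840
(1,1): Delta=-0.2314 Bond=66.8475
(2,0): Delta=0.0000 Bond=45.8716
(2,1): Delta=0.0000 Bond=45.8716
(2,2): Delta=-0.4818 Bond=120.1001
V0=36.7527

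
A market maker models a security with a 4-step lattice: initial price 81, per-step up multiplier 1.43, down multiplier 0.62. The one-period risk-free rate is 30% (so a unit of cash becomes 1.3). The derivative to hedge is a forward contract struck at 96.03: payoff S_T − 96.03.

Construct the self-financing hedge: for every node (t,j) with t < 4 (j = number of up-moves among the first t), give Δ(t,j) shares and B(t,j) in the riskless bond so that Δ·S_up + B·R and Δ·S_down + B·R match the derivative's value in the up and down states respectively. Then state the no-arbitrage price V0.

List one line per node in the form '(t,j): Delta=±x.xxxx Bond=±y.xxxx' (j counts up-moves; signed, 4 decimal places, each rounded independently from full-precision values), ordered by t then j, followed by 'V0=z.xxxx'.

(0,0): Delta=1.0000 Bond=-33.6228
(1,0): Delta=1.0000 Bond=-43.7096
(1,1): Delta=1.0000 Bond=-43.7096
(2,0): Delta=1.0000 Bond=-56.8225
(2,1): Delta=1.0000 Bond=-56.8225
(2,2): Delta=1.0000 Bond=-56.8225
(3,0): Delta=1.0000 Bond=-73.8692
(3,1): Delta=1.0000 Bond=-73.8692
(3,2): Delta=1.0000 Bond=-73.8692
(3,3): Delta=1.0000 Bond=-73.8692
V0=47.3772

The replicating-portfolio and risk-neutral prices coincide; use p* = (1.3−0.62)/(1.43−0.62) = 0.8395 for the latter.
Payoff layer (t=4): V(4,0)=-84.0612, V(4,1)=-68.4245, V(4,2)=-32.3592, V(4,3)=50.8237, V(4,4)=242.6809
(3,0): S=19.3046. Δ = (V_up−V_dn)/(S_up−S_dn) = (-68.4245−-84.0612)/(27.6055−11.9688) = 1.0000. V = [p*·-68.4245 + (1−p*)·-84.0612]/1.3 = -54.5647. B = V − Δ·S = -73.8692.
(3,1): S=44.5251. Δ = (V_up−V_dn)/(S_up−S_dn) = (-32.3592−-68.4245)/(63.6708−27.6055) = 1.0000. V = [p*·-32.3592 + (1−p*)·-68.4245]/1.3 = -29.3442. B = V − Δ·S = -73.8692.
(3,2): S=102.6949. Δ = (V_up−V_dn)/(S_up−S_dn) = (50.8237−-32.3592)/(146.8537−63.6708) = 1.0000. V = [p*·50.8237 + (1−p*)·-32.3592]/1.3 = 28.8256. B = V − Δ·S = -73.8692.
(3,3): S=236.8608. Δ = (V_up−V_dn)/(S_up−S_dn) = (242.6809−50.8237)/(338.7109−146.8537) = 1.0000. V = [p*·242.6809 + (1−p*)·50.8237]/1.3 = 162.9915. B = V − Δ·S = -73.8692.
(2,0): S=31.1364. Δ = (V_up−V_dn)/(S_up−S_dn) = (-29.3442−-54.5647)/(44.5251−19.3046) = 1.0000. V = [p*·-29.3442 + (1−p*)·-54.5647]/1.3 = -25.6861. B = V − Δ·S = -56.8225.
(2,1): S=71.8146. Δ = (V_up−V_dn)/(S_up−S_dn) = (28.8256−-29.3442)/(102.6949−44.5251) = 1.0000. V = [p*·28.8256 + (1−p*)·-29.3442]/1.3 = 14.9921. B = V − Δ·S = -56.8225.
(2,2): S=165.6369. Δ = (V_up−V_dn)/(S_up−S_dn) = (162.9915−28.8256)/(236.8608−102.6949) = 1.0000. V = [p*·162.9915 + (1−p*)·28.8256]/1.3 = 108.8144. B = V − Δ·S = -56.8225.
(1,0): S=50.2200. Δ = (V_up−V_dn)/(S_up−S_dn) = (14.9921−-25.6861)/(71.8146−31.1364) = 1.0000. V = [p*·14.9921 + (1−p*)·-25.6861]/1.3 = 6.5104. B = V − Δ·S = -43.7096.
(1,1): S=115.8300. Δ = (V_up−V_dn)/(S_up−S_dn) = (108.8144−14.9921)/(165.6369−71.8146) = 1.0000. V = [p*·108.8144 + (1−p*)·14.9921]/1.3 = 72.1204. B = V − Δ·S = -43.7096.
(0,0): S=81.0000. Δ = (V_up−V_dn)/(S_up−S_dn) = (72.1204−6.5104)/(115.8300−50.2200) = 1.0000. V = [p*·72.1204 + (1−p*)·6.5104]/1.3 = 47.3772. B = V − Δ·S = -33.6228.
Check: Δ(0,0)·S0 + B(0,0) = 47.3772 = V0.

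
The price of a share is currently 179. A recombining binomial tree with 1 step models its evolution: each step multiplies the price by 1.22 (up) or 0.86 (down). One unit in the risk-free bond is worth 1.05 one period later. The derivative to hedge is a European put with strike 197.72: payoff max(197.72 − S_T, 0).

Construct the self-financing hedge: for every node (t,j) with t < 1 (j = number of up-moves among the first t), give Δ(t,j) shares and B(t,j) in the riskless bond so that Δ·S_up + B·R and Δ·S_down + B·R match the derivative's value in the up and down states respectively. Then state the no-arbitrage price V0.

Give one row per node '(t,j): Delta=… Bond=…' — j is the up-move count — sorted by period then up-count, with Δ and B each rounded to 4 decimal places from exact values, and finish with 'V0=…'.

Under the risk-neutral measure, an up-move has probability p* = (R−d)/(u−d) = 0.5278 and values discount at R = 1.05.
Payoff layer (t=1): V(1,0)=43.7800, V(1,1)=0.0000
(0,0): S=179.0000. Δ = (V_up−V_dn)/(S_up−S_dn) = (0.0000−43.7800)/(218.3800−153.9400) = -0.6794. V = [p*·0.0000 + (1−p*)·43.7800]/1.05 = 19.6894. B = V − Δ·S = 141.3005.
Each (Δ,B) replicates both successor values, so the strategy is self-financing and V0 is arbitrage-free.

(0,0): Delta=-0.6794 Bond=141.3005
V0=19.6894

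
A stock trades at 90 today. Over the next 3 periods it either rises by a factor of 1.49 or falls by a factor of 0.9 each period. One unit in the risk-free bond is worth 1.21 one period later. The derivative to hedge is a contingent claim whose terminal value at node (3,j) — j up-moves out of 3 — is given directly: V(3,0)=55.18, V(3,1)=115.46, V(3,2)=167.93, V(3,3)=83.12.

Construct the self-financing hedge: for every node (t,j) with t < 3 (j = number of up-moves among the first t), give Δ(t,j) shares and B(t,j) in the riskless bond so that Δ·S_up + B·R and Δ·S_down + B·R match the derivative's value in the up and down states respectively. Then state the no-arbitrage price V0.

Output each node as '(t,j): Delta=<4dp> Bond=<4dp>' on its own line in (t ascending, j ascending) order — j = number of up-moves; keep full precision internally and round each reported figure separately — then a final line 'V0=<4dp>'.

No-arbitrage ⇒ martingale measure with p* = (R−d)/(u−d) = 0.5254.
At expiry t=3: V(3,0)=55.1800, V(3,1)=115.4600, V(3,2)=167.9300, V(3,3)=83.1200
(2,0): S=72.9000. Δ = (V_up−V_dn)/(S_up−S_dn) = (115.4600−55.1800)/(108.6210−65.6100) = 1.4015. V = [p*·115.4600 + (1−p*)·55.1800]/1.21 = 71.7790. B = V − Δ·S = -30.3905.
(2,1): S=120.6900. Δ = (V_up−V_dn)/(S_up−S_dn) = (167.9300−115.4600)/(179.8281−108.6210) = 0.7369. V = [p*·167.9300 + (1−p*)·115.4600]/1.21 = 118.2058. B = V − Δ·S = 29.2736.
(2,2): S=199.8090. Δ = (V_up−V_dn)/(S_up−S_dn) = (83.1200−167.9300)/(297.7154−179.8281) = -0.7194. V = [p*·83.1200 + (1−p*)·167.9300]/1.21 = 101.9577. B = V − Δ·S = 245.7035.
(1,0): S=81.0000. Δ = (V_up−V_dn)/(S_up−S_dn) = (118.2058−71.7790)/(120.6900−72.9000) = 0.9715. V = [p*·118.2058 + (1−p*)·71.7790]/1.21 = 79.4816. B = V − Δ·S = 0.7921.
(1,1): S=134.1000. Δ = (V_up−V_dn)/(S_up−S_dn) = (101.9577−118.2058)/(199.8090−120.6900) = -0.2054. V = [p*·101.9577 + (1−p*)·118.2058]/1.21 = 90.6352. B = V − Δ·S = 118.1744.
(0,0): S=90.0000. Δ = (V_up−V_dn)/(S_up−S_dn) = (90.6352−79.4816)/(134.1000−81.0000) = 0.2101. V = [p*·90.6352 + (1−p*)·79.4816]/1.21 = 70.5306. B = V − Δ·S = 51.6260.
The time-0 hedge costs 70.5306, which is the no-arbitrage price.

(0,0): Delta=0.2101 Bond=51.6260
(1,0): Delta=0.9715 Bond=0.7921
(1,1): Delta=-0.2054 Bond=118.1744
(2,0): Delta=1.4015 Bond=-30.3905
(2,1): Delta=0.7369 Bond=29.2736
(2,2): Delta=-0.7194 Bond=245.7035
V0=70.5306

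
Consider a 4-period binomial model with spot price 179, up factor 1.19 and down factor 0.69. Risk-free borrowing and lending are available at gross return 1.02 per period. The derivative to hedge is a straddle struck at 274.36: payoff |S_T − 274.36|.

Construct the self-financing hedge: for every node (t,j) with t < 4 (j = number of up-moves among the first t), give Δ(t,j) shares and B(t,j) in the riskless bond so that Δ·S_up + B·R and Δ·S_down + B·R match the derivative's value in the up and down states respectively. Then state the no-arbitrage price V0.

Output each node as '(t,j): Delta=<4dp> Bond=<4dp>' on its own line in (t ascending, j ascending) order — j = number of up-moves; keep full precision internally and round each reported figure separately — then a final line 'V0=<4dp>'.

No-arbitrage ⇒ martingale measure with p* = (R−d)/(u−d) = 0.6600.
Payoff layer (t=4): V(4,0)=233.7859, V(4,1)=204.3843, V(4,2)=153.6773, V(4,3)=66.2260, V(4,4)=84.5957
(3,0): S=58.8031. Δ = (V_up−V_dn)/(S_up−S_dn) = (204.3843−233.7859)/(69.9757−40.5741) = -1.0000. V = [p*·204.3843 + (1−p*)·233.7859]/1.02 = 210.1773. B = V − Δ·S = 268.9804.
(3,1): S=101.4141. Δ = (V_up−V_dn)/(S_up−S_dn) = (153.6773−204.3843)/(120.6827−69.9757) = -1.0000. V = [p*·153.6773 + (1−p*)·204.3843]/1.02 = 167.5663. B = V − Δ·S = 268.9804.
(3,2): S=174.9025. Δ = (V_up−V_dn)/(S_up−S_dn) = (66.2260−153.6773)/(208.1340−120.6827) = -1.0000. V = [p*·66.2260 + (1−p*)·153.6773]/1.02 = 94.0779. B = V − Δ·S = 268.9804.
(3,3): S=301.6435. Δ = (V_up−V_dn)/(S_up−S_dn) = (84.5957−66.2260)/(358.9557−208.1340) = 0.1218. V = [p*·84.5957 + (1−p*)·66.2260]/1.02 = 76.8137. B = V − Δ·S = 40.0743.
(2,0): S=85.2219. Δ = (V_up−V_dn)/(S_up−S_dn) = (167.5663−210.1773)/(101.4141−58.8031) = -1.0000. V = [p*·167.5663 + (1−p*)·210.1773]/1.02 = 178.4844. B = V − Δ·S = 263.7063.
(2,1): S=146.9769. Δ = (V_up−V_dn)/(S_up−S_dn) = (94.0779−167.5663)/(174.9025−101.4141) = -1.0000. V = [p*·94.0779 + (1−p*)·167.5663]/1.02 = 116.7294. B = V − Δ·S = 263.7063.
(2,2): S=253.4819. Δ = (V_up−V_dn)/(S_up−S_dn) = (76.8137−94.0779)/(301.6435−174.9025) = -0.1362. V = [p*·76.8137 + (1−p*)·94.0779]/1.02 = 81.0623. B = V − Δ·S = 115.5906.
(1,0): S=123.5100. Δ = (V_up−V_dn)/(S_up−S_dn) = (116.7294−178.4844)/(146.9769−85.2219) = -1.0000. V = [p*·116.7294 + (1−p*)·178.4844]/1.02 = 135.0256. B = V − Δ·S = 258.5356.
(1,1): S=213.0100. Δ = (V_up−V_dn)/(S_up−S_dn) = (81.0623−116.7294)/(253.4819−146.9769) = -0.3349. V = [p*·81.0623 + (1−p*)·116.7294]/1.02 = 91.3619. B = V − Δ·S = 162.6960.
(0,0): S=179.0000. Δ = (V_up−V_dn)/(S_up−S_dn) = (91.3619−135.0256)/(213.0100−123.5100) = -0.4879. V = [p*·91.3619 + (1−p*)·135.0256]/1.02 = 104.1250. B = V − Δ·S = 191.4524.
Each (Δ,B) replicates both successor values, so the strategy is self-financing and V0 is arbitrage-free.

(0,0): Delta=-0.4879 Bond=191.4524
(1,0): Delta=-1.0000 Bond=258.5356
(1,1): Delta=-0.3349 Bond=162.6960
(2,0): Delta=-1.0000 Bond=263.7063
(2,1): Delta=-1.0000 Bond=263.7063
(2,2): Delta=-0.1362 Bond=115.5906
(3,0): Delta=-1.0000 Bond=268.9804
(3,1): Delta=-1.0000 Bond=268.9804
(3,2): Delta=-1.0000 Bond=268.9804
(3,3): Delta=0.1218 Bond=40.0743
V0=104.1250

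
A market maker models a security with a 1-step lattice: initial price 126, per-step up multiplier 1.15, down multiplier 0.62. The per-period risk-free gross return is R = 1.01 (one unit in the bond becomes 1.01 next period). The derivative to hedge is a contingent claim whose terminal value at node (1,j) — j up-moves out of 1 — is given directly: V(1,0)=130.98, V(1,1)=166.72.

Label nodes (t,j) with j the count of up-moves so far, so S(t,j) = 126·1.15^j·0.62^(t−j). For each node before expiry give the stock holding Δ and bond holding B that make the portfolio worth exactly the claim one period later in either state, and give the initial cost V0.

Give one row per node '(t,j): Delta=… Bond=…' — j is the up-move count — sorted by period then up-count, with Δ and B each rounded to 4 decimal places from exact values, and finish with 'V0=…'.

The replicating-portfolio and risk-neutral prices coincide; use p* = (1.01−0.62)/(1.15−0.62) = 0.7358 for the latter.
Terminal payoffs: V(1,0)=130.9800, V(1,1)=166.7200
Node (0,0) S=126.0000: V=(p*·166.7200+(1−p*)·130.9800)/1.01=155.7220; Δ=(166.7200−130.9800)/(144.9000−78.1200)=0.5352; B=V−Δ·S=88.2881
Root portfolio cost Δ·126+B reproduces V0=155.7220.

(0,0): Delta=0.5352 Bond=88.2881
V0=155.7220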